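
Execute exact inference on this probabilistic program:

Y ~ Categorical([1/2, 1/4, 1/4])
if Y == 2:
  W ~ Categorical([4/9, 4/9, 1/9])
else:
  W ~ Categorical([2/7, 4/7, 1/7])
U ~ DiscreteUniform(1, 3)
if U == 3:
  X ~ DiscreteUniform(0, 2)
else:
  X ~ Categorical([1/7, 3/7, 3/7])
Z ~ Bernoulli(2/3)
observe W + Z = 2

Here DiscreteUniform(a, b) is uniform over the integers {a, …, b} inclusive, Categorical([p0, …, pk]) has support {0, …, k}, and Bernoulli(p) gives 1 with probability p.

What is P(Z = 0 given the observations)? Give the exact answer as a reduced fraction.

P(Z = 0 | obs) = 1/9

Enumerate traces; 54 have nonzero weight after conditioning:
  (Y=0, W=1, U=1, X=0, Z=1) weight 4/441
  (Y=0, W=1, U=1, X=1, Z=1) weight 4/147
  (Y=0, W=1, U=1, X=2, Z=1) weight 4/147
  (Y=0, W=1, U=2, X=0, Z=1) weight 4/441
  (Y=0, W=1, U=2, X=1, Z=1) weight 4/147
  (Y=0, W=1, U=2, X=2, Z=1) weight 4/147
  (Y=0, W=1, U=3, X=0, Z=1) weight 4/189
  (Y=0, W=1, U=3, X=1, Z=1) weight 4/189
  (Y=0, W=2, U=1, X=0, Z=0) weight 1/882
  … 45 more
Group by Z:
  weight(Z=0) = 17/378
  weight(Z=1) = 68/189
Total weight = 17/378 + 68/189 = 17/42
P(Z=0 | obs) = 17/378 / 17/42 = 1/9
P(Z=1 | obs) = 68/189 / 17/42 = 8/9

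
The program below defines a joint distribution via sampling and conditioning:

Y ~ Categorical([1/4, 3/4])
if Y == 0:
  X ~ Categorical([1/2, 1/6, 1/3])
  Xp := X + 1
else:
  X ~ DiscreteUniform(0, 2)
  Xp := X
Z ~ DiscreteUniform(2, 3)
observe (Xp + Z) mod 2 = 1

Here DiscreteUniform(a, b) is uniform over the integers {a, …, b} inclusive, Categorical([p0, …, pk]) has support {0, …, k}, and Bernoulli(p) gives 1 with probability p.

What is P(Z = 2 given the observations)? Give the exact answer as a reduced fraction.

P(Z = 2 | obs) = 11/24

Enumerate traces; 6 have nonzero weight after conditioning:
  (Y=0, X=0, Z=2) weight 1/16
  (Y=0, X=1, Z=3) weight 1/48
  (Y=0, X=2, Z=2) weight 1/24
  (Y=1, X=0, Z=3) weight 1/8
  (Y=1, X=1, Z=2) weight 1/8
  (Y=1, X=2, Z=3) weight 1/8
Group by Z:
  weight(Z=2) = 11/48
  weight(Z=3) = 13/48
Total weight = 11/48 + 13/48 = 1/2
P(Z=2 | obs) = 11/48 / 1/2 = 11/24
P(Z=3 | obs) = 13/48 / 1/2 = 13/24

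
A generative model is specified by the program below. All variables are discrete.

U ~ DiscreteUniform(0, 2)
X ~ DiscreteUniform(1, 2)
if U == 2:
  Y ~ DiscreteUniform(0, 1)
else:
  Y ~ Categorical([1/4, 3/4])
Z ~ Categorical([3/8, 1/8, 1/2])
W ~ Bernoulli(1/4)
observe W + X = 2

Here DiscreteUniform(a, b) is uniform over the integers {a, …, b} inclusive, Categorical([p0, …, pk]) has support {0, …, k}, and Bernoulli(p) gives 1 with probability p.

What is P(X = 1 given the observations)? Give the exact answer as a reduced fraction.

Enumerate traces; 36 have nonzero weight after conditioning:
  (U=0, X=1, Y=0, Z=0, W=1) weight 1/256
  (U=0, X=1, Y=0, Z=1, W=1) weight 1/768
  (U=0, X=1, Y=0, Z=2, W=1) weight 1/192
  (U=0, X=1, Y=1, Z=0, W=1) weight 3/256
  (U=0, X=1, Y=1, Z=1, W=1) weight 1/256
  (U=0, X=1, Y=1, Z=2, W=1) weight 1/64
  (U=0, X=2, Y=0, Z=0, W=0) weight 3/256
  (U=0, X=2, Y=0, Z=1, W=0) weight 1/256
  … 28 more
Group by X:
  weight(X=1) = 1/8
  weight(X=2) = 3/8
Total weight = 1/8 + 3/8 = 1/2
P(X=1 | obs) = 1/8 / 1/2 = 1/4
P(X=2 | obs) = 3/8 / 1/2 = 3/4

P(X = 1 | obs) = 1/4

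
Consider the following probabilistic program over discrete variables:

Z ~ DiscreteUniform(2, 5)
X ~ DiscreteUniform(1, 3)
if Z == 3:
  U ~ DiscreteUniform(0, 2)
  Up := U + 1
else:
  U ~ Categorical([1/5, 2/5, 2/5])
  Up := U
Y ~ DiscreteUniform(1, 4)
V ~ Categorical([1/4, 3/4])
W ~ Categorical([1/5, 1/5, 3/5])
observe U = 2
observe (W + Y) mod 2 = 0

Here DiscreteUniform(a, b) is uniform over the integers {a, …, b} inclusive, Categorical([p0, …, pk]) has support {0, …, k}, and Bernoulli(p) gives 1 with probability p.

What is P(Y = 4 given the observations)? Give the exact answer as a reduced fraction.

Enumerate traces; 144 have nonzero weight after conditioning:
  (Z=2, X=1, U=2, Y=1, V=0, W=1) weight 1/2400
  (Z=2, X=1, U=2, Y=1, V=1, W=1) weight 1/800
  (Z=2, X=1, U=2, Y=2, V=0, W=0) weight 1/2400
  (Z=2, X=1, U=2, Y=2, V=0, W=2) weight 1/800
  (Z=2, X=1, U=2, Y=2, V=1, W=0) weight 1/800
  (Z=2, X=1, U=2, Y=2, V=1, W=2) weight 3/800
  (Z=2, X=1, U=2, Y=3, V=0, W=1) weight 1/2400
  (Z=2, X=1, U=2, Y=3, V=1, W=1) weight 1/800
  (Z=2, X=1, U=2, Y=4, V=0, W=0) weight 1/2400
  … 135 more
Group by Y:
  weight(Y=1) = 23/1200
  weight(Y=2) = 23/300
  weight(Y=3) = 23/1200
  weight(Y=4) = 23/300
Total weight = 23/1200 + 23/300 + 23/1200 + 23/300 = 23/120
P(Y=1 | obs) = 23/1200 / 23/120 = 1/10
P(Y=2 | obs) = 23/300 / 23/120 = 2/5
P(Y=3 | obs) = 23/1200 / 23/120 = 1/10
P(Y=4 | obs) = 23/300 / 23/120 = 2/5

P(Y = 4 | obs) = 2/5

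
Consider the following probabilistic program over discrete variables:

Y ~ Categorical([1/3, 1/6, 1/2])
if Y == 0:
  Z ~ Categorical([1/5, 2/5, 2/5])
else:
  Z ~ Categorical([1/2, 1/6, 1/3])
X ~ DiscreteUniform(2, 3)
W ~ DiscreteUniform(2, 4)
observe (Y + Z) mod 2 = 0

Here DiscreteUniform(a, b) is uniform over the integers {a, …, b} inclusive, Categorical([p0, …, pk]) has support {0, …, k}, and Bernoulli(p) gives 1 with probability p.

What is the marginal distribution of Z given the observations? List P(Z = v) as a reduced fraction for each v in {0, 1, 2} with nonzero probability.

Enumerate traces; 30 have nonzero weight after conditioning:
  (Y=0, Z=0, X=2, W=2) weight 1/90
  (Y=0, Z=0, X=2, W=3) weight 1/90
  (Y=0, Z=0, X=2, W=4) weight 1/90
  (Y=0, Z=0, X=3, W=2) weight 1/90
  (Y=0, Z=0, X=3, W=3) weight 1/90
  (Y=0, Z=0, X=3, W=4) weight 1/90
  (Y=0, Z=2, X=2, W=2) weight 1/45
  (Y=0, Z=2, X=2, W=3) weight 1/45
  (Y=1, Z=1, X=2, W=2) weight 1/216
  … 21 more
Group by Z:
  weight(Z=0) = 19/60
  weight(Z=1) = 1/36
  weight(Z=2) = 3/10
Total weight = 19/60 + 1/36 + 3/10 = 29/45
P(Z=0 | obs) = 19/60 / 29/45 = 57/116
P(Z=1 | obs) = 1/36 / 29/45 = 5/116
P(Z=2 | obs) = 3/10 / 29/45 = 27/58

P(Z=0) = 57/116, P(Z=1) = 5/116, P(Z=2) = 27/58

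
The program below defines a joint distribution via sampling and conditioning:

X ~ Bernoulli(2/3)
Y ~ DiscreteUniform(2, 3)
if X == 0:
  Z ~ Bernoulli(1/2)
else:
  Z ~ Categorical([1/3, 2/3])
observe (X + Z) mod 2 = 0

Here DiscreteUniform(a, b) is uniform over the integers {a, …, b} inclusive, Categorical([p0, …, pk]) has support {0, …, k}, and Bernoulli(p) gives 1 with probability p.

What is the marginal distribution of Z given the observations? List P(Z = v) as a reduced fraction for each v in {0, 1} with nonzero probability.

Enumerate traces; 4 have nonzero weight after conditioning:
  (X=0, Y=2, Z=0) weight 1/12
  (X=0, Y=3, Z=0) weight 1/12
  (X=1, Y=2, Z=1) weight 2/9
  (X=1, Y=3, Z=1) weight 2/9
Group by Z:
  weight(Z=0) = 1/6
  weight(Z=1) = 4/9
Total weight = 1/6 + 4/9 = 11/18
P(Z=0 | obs) = 1/6 / 11/18 = 3/11
P(Z=1 | obs) = 4/9 / 11/18 = 8/11

P(Z=0) = 3/11, P(Z=1) = 8/11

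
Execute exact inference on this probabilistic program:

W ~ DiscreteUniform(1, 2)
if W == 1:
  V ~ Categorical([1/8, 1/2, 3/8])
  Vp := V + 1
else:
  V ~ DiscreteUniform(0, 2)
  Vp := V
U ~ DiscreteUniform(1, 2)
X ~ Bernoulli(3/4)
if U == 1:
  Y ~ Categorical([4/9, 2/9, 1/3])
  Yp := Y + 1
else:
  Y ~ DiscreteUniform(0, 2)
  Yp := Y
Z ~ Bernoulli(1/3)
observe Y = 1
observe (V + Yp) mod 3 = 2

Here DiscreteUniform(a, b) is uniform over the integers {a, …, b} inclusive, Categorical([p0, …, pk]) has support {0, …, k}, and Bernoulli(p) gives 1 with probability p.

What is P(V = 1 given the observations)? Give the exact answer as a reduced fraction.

P(V = 1 | obs) = 30/41

Enumerate traces; 16 have nonzero weight after conditioning:
  (W=1, V=0, U=1, X=0, Y=1, Z=0) weight 1/864
  (W=1, V=0, U=1, X=0, Y=1, Z=1) weight 1/1728
  (W=1, V=0, U=1, X=1, Y=1, Z=0) weight 1/288
  (W=1, V=0, U=1, X=1, Y=1, Z=1) weight 1/576
  (W=1, V=1, U=2, X=0, Y=1, Z=0) weight 1/144
  (W=1, V=1, U=2, X=0, Y=1, Z=1) weight 1/288
  (W=1, V=1, U=2, X=1, Y=1, Z=0) weight 1/48
  (W=1, V=1, U=2, X=1, Y=1, Z=1) weight 1/96
  … 8 more
Group by V:
  weight(V=0) = 11/432
  weight(V=1) = 5/72
Total weight = 11/432 + 5/72 = 41/432
P(V=0 | obs) = 11/432 / 41/432 = 11/41
P(V=1 | obs) = 5/72 / 41/432 = 30/41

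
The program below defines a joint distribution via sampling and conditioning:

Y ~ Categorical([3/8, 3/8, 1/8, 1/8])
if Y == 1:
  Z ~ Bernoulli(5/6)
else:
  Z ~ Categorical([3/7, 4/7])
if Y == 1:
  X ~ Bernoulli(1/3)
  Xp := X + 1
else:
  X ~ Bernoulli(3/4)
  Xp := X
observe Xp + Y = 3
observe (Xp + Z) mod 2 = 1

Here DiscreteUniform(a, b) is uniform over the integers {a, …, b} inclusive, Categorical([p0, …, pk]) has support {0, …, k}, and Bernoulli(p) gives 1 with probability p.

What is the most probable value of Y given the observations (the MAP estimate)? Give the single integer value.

Enumerate traces; 3 have nonzero weight after conditioning:
  (Y=1, Z=1, X=1) weight 5/48
  (Y=2, Z=0, X=1) weight 9/224
  (Y=3, Z=1, X=0) weight 1/56
Group by Y:
  weight(Y=1) = 5/48
  weight(Y=2) = 9/224
  weight(Y=3) = 1/56
Total weight = 5/48 + 9/224 + 1/56 = 109/672
P(Y=1 | obs) = 5/48 / 109/672 = 70/109
P(Y=2 | obs) = 9/224 / 109/672 = 27/109
P(Y=3 | obs) = 1/56 / 109/672 = 12/109
argmax = 1

argmax_v P(Y = v | obs) = 1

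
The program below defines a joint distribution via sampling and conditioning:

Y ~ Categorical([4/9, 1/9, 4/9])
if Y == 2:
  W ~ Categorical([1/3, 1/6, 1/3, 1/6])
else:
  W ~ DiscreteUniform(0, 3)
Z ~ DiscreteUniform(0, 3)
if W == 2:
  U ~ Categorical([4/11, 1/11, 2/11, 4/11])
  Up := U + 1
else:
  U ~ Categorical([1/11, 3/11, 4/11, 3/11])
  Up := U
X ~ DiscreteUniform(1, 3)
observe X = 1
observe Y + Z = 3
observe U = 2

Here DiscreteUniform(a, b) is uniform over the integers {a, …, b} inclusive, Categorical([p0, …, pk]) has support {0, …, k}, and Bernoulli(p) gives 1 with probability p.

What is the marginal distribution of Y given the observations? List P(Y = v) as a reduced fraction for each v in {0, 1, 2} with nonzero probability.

P(Y=0) = 84/185, P(Y=1) = 21/185, P(Y=2) = 16/37

Enumerate traces; 12 have nonzero weight after conditioning:
  (Y=0, W=0, Z=3, U=2, X=1) weight 1/297
  (Y=0, W=1, Z=3, U=2, X=1) weight 1/297
  (Y=0, W=2, Z=3, U=2, X=1) weight 1/594
  (Y=0, W=3, Z=3, U=2, X=1) weight 1/297
  (Y=1, W=0, Z=2, U=2, X=1) weight 1/1188
  (Y=1, W=1, Z=2, U=2, X=1) weight 1/1188
  (Y=1, W=2, Z=2, U=2, X=1) weight 1/2376
  (Y=1, W=3, Z=2, U=2, X=1) weight 1/1188
  (Y=2, W=0, Z=1, U=2, X=1) weight 4/891
  … 3 more
Group by Y:
  weight(Y=0) = 7/594
  weight(Y=1) = 7/2376
  weight(Y=2) = 10/891
Total weight = 7/594 + 7/2376 + 10/891 = 185/7128
P(Y=0 | obs) = 7/594 / 185/7128 = 84/185
P(Y=1 | obs) = 7/2376 / 185/7128 = 21/185
P(Y=2 | obs) = 10/891 / 185/7128 = 16/37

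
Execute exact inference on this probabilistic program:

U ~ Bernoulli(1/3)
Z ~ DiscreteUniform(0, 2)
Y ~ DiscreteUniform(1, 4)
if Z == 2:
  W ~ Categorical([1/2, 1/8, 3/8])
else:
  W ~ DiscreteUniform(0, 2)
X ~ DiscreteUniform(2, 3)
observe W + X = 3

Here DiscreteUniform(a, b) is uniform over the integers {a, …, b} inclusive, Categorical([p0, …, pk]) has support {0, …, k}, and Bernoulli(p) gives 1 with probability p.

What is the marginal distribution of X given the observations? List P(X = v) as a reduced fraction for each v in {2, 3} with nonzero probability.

P(X=2) = 19/47, P(X=3) = 28/47

Enumerate traces; 48 have nonzero weight after conditioning:
  (U=0, Z=0, Y=1, W=0, X=3) weight 1/108
  (U=0, Z=0, Y=1, W=1, X=2) weight 1/108
  (U=0, Z=0, Y=2, W=0, X=3) weight 1/108
  (U=0, Z=0, Y=2, W=1, X=2) weight 1/108
  (U=0, Z=0, Y=3, W=0, X=3) weight 1/108
  (U=0, Z=0, Y=3, W=1, X=2) weight 1/108
  (U=0, Z=0, Y=4, W=0, X=3) weight 1/108
  (U=0, Z=0, Y=4, W=1, X=2) weight 1/108
  … 40 more
Group by X:
  weight(X=2) = 19/144
  weight(X=3) = 7/36
Total weight = 19/144 + 7/36 = 47/144
P(X=2 | obs) = 19/144 / 47/144 = 19/47
P(X=3 | obs) = 7/36 / 47/144 = 28/47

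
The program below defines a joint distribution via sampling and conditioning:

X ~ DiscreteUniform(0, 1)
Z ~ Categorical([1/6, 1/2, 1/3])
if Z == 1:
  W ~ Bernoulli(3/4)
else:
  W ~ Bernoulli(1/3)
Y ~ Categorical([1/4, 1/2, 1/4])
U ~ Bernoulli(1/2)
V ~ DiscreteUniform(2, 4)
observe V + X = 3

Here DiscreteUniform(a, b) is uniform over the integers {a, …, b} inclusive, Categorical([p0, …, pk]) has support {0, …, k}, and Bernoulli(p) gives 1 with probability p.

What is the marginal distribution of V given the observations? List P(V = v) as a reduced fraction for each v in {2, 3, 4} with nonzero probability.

P(V=2) = 1/2, P(V=3) = 1/2

Enumerate traces; 72 have nonzero weight after conditioning:
  (X=0, Z=0, W=0, Y=0, U=0, V=3) weight 1/432
  (X=0, Z=0, W=0, Y=0, U=1, V=3) weight 1/432
  (X=0, Z=0, W=0, Y=1, U=0, V=3) weight 1/216
  (X=0, Z=0, W=0, Y=1, U=1, V=3) weight 1/216
  (X=0, Z=0, W=0, Y=2, U=0, V=3) weight 1/432
  (X=0, Z=0, W=0, Y=2, U=1, V=3) weight 1/432
  (X=0, Z=0, W=1, Y=0, U=0, V=3) weight 1/864
  (X=0, Z=0, W=1, Y=0, U=1, V=3) weight 1/864
  (X=1, Z=0, W=0, Y=0, U=0, V=2) weight 1/432
  … 63 more
Group by V:
  weight(V=2) = 1/6
  weight(V=3) = 1/6
Total weight = 1/6 + 1/6 = 1/3
P(V=2 | obs) = 1/6 / 1/3 = 1/2
P(V=3 | obs) = 1/6 / 1/3 = 1/2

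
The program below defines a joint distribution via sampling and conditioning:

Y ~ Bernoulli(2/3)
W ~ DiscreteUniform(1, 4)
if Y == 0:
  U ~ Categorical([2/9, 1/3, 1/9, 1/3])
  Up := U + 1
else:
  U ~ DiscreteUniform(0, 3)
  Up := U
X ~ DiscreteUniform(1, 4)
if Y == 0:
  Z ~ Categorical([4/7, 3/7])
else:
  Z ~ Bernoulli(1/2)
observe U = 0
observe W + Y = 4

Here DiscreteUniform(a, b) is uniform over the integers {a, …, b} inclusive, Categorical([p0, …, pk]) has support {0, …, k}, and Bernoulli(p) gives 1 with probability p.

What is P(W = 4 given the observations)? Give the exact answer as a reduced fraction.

Enumerate traces; 16 have nonzero weight after conditioning:
  (Y=0, W=4, U=0, X=1, Z=0) weight 1/378
  (Y=0, W=4, U=0, X=1, Z=1) weight 1/504
  (Y=0, W=4, U=0, X=2, Z=0) weight 1/378
  (Y=0, W=4, U=0, X=2, Z=1) weight 1/504
  (Y=0, W=4, U=0, X=3, Z=0) weight 1/378
  (Y=0, W=4, U=0, X=3, Z=1) weight 1/504
  (Y=0, W=4, U=0, X=4, Z=0) weight 1/378
  (Y=0, W=4, U=0, X=4, Z=1) weight 1/504
  (Y=1, W=3, U=0, X=1, Z=0) weight 1/192
  … 7 more
Group by W:
  weight(W=3) = 1/24
  weight(W=4) = 1/54
Total weight = 1/24 + 1/54 = 13/216
P(W=3 | obs) = 1/24 / 13/216 = 9/13
P(W=4 | obs) = 1/54 / 13/216 = 4/13

P(W = 4 | obs) = 4/13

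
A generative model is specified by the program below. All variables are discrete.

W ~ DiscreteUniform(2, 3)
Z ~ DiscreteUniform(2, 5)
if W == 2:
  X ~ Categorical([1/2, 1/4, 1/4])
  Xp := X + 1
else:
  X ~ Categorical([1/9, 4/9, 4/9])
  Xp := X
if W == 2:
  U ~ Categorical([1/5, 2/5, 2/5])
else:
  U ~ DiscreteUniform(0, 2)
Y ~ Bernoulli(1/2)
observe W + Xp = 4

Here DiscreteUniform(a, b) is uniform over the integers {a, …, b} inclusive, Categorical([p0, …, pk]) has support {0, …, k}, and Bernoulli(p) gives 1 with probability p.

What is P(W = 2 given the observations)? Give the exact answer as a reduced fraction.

Enumerate traces; 48 have nonzero weight after conditioning:
  (W=2, Z=2, X=1, U=0, Y=0) weight 1/320
  (W=2, Z=2, X=1, U=0, Y=1) weight 1/320
  (W=2, Z=2, X=1, U=1, Y=0) weight 1/160
  (W=2, Z=2, X=1, U=1, Y=1) weight 1/160
  (W=2, Z=2, X=1, U=2, Y=0) weight 1/160
  (W=2, Z=2, X=1, U=2, Y=1) weight 1/160
  (W=2, Z=3, X=1, U=0, Y=0) weight 1/320
  (W=2, Z=3, X=1, U=0, Y=1) weight 1/320
  (W=3, Z=2, X=1, U=0, Y=0) weight 1/108
  … 39 more
Group by W:
  weight(W=2) = 1/8
  weight(W=3) = 2/9
Total weight = 1/8 + 2/9 = 25/72
P(W=2 | obs) = 1/8 / 25/72 = 9/25
P(W=3 | obs) = 2/9 / 25/72 = 16/25

P(W = 2 | obs) = 9/25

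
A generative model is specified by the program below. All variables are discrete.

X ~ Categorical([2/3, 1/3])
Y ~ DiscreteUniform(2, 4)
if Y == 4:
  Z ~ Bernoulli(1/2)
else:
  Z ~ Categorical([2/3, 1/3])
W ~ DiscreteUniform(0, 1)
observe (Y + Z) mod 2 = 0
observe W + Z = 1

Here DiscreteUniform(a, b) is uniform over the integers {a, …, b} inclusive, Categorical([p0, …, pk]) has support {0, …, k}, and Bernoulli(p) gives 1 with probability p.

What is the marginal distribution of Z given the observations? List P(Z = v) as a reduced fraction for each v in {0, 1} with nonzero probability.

P(Z=0) = 7/9, P(Z=1) = 2/9

Enumerate traces; 6 have nonzero weight after conditioning:
  (X=0, Y=2, Z=0, W=1) weight 2/27
  (X=0, Y=3, Z=1, W=0) weight 1/27
  (X=0, Y=4, Z=0, W=1) weight 1/18
  (X=1, Y=2, Z=0, W=1) weight 1/27
  (X=1, Y=3, Z=1, W=0) weight 1/54
  (X=1, Y=4, Z=0, W=1) weight 1/36
Group by Z:
  weight(Z=0) = 7/36
  weight(Z=1) = 1/18
Total weight = 7/36 + 1/18 = 1/4
P(Z=0 | obs) = 7/36 / 1/4 = 7/9
P(Z=1 | obs) = 1/18 / 1/4 = 2/9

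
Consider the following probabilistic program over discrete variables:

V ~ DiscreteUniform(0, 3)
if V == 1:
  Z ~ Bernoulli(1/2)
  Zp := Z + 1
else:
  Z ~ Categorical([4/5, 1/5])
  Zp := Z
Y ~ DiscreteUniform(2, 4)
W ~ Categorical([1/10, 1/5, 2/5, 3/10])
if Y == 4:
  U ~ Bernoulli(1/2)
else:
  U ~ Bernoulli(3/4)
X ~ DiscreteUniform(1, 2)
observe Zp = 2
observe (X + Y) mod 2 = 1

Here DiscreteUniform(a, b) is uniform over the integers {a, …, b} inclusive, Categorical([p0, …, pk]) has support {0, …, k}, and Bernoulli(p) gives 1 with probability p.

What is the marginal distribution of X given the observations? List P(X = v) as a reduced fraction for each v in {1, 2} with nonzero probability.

P(X=1) = 2/3, P(X=2) = 1/3

Enumerate traces; 24 have nonzero weight after conditioning:
  (V=1, Z=1, Y=2, W=0, U=0, X=1) weight 1/1920
  (V=1, Z=1, Y=2, W=0, U=1, X=1) weight 1/640
  (V=1, Z=1, Y=2, W=1, U=0, X=1) weight 1/960
  (V=1, Z=1, Y=2, W=1, U=1, X=1) weight 1/320
  (V=1, Z=1, Y=2, W=2, U=0, X=1) weight 1/480
  (V=1, Z=1, Y=2, W=2, U=1, X=1) weight 1/160
  (V=1, Z=1, Y=2, W=3, U=0, X=1) weight 1/640
  (V=1, Z=1, Y=2, W=3, U=1, X=1) weight 3/640
  (V=1, Z=1, Y=3, W=0, U=0, X=2) weight 1/1920
  … 15 more
Group by X:
  weight(X=1) = 1/24
  weight(X=2) = 1/48
Total weight = 1/24 + 1/48 = 1/16
P(X=1 | obs) = 1/24 / 1/16 = 2/3
P(X=2 | obs) = 1/48 / 1/16 = 1/3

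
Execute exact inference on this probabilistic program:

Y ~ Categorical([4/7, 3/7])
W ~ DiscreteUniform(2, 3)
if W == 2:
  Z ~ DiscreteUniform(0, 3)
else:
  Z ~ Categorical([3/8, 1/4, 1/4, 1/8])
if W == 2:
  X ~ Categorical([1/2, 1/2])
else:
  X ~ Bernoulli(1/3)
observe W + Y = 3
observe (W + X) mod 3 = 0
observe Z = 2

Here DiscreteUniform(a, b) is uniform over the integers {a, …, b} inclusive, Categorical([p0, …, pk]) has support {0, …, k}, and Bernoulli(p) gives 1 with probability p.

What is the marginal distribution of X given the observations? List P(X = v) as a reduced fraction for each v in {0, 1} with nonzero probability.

Enumerate traces; 2 have nonzero weight after conditioning:
  (Y=0, W=3, Z=2, X=0) weight 1/21
  (Y=1, W=2, Z=2, X=1) weight 3/112
Group by X:
  weight(X=0) = 1/21
  weight(X=1) = 3/112
Total weight = 1/21 + 3/112 = 25/336
P(X=0 | obs) = 1/21 / 25/336 = 16/25
P(X=1 | obs) = 3/112 / 25/336 = 9/25

P(X=0) = 16/25, P(X=1) = 9/25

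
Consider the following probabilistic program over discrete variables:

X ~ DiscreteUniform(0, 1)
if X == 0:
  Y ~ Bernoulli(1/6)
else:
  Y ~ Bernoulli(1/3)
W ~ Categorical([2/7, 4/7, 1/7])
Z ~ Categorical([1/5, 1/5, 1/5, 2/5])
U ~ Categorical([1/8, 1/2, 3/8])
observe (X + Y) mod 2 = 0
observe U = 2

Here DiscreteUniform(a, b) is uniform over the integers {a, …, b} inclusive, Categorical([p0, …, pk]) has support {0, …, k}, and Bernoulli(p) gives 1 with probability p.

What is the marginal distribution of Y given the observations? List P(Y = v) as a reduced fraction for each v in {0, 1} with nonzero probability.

P(Y=0) = 5/7, P(Y=1) = 2/7

Enumerate traces; 24 have nonzero weight after conditioning:
  (X=0, Y=0, W=0, Z=0, U=2) weight 1/112
  (X=0, Y=0, W=0, Z=1, U=2) weight 1/112
  (X=0, Y=0, W=0, Z=2, U=2) weight 1/112
  (X=0, Y=0, W=0, Z=3, U=2) weight 1/56
  (X=0, Y=0, W=1, Z=0, U=2) weight 1/56
  (X=0, Y=0, W=1, Z=1, U=2) weight 1/56
  (X=0, Y=0, W=1, Z=2, U=2) weight 1/56
  (X=0, Y=0, W=1, Z=3, U=2) weight 1/28
  (X=1, Y=1, W=0, Z=0, U=2) weight 1/280
  … 15 more
Group by Y:
  weight(Y=0) = 5/32
  weight(Y=1) = 1/16
Total weight = 5/32 + 1/16 = 7/32
P(Y=0 | obs) = 5/32 / 7/32 = 5/7
P(Y=1 | obs) = 1/16 / 7/32 = 2/7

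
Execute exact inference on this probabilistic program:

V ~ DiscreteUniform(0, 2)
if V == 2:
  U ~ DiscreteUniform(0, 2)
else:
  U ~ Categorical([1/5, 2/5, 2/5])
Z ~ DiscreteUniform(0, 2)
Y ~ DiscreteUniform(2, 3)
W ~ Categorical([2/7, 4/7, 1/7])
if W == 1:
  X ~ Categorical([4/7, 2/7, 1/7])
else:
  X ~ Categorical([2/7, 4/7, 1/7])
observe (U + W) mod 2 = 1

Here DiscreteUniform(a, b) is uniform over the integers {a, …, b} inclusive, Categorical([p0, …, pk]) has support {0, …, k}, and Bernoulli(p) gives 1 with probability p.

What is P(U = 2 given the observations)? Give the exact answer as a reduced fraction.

Enumerate traces; 216 have nonzero weight after conditioning:
  (V=0, U=0, Z=0, Y=2, W=1, X=0) weight 8/2205
  (V=0, U=0, Z=0, Y=2, W=1, X=1) weight 4/2205
  (V=0, U=0, Z=0, Y=2, W=1, X=2) weight 2/2205
  (V=0, U=0, Z=0, Y=3, W=1, X=0) weight 8/2205
  (V=0, U=0, Z=0, Y=3, W=1, X=1) weight 4/2205
  (V=0, U=0, Z=0, Y=3, W=1, X=2) weight 2/2205
  (V=0, U=0, Z=1, Y=2, W=1, X=0) weight 8/2205
  (V=0, U=0, Z=1, Y=2, W=1, X=1) weight 4/2205
  (V=0, U=1, Z=0, Y=2, W=0, X=0) weight 4/2205
  (V=0, U=2, Z=0, Y=2, W=1, X=0) weight 16/2205
  … 206 more
Group by U:
  weight(U=0) = 44/315
  weight(U=1) = 17/105
  weight(U=2) = 68/315
Total weight = 44/315 + 17/105 + 68/315 = 163/315
P(U=0 | obs) = 44/315 / 163/315 = 44/163
P(U=1 | obs) = 17/105 / 163/315 = 51/163
P(U=2 | obs) = 68/315 / 163/315 = 68/163

P(U = 2 | obs) = 68/163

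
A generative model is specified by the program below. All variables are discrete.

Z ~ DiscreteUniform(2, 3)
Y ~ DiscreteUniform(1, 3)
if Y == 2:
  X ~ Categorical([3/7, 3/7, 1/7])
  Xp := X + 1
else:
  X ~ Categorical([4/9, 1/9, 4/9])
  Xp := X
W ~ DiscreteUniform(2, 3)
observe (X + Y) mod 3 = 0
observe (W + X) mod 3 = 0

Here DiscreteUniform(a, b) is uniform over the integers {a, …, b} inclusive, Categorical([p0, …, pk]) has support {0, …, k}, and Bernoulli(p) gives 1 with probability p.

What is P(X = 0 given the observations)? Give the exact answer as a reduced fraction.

P(X = 0 | obs) = 28/55

Enumerate traces; 4 have nonzero weight after conditioning:
  (Z=2, Y=2, X=1, W=2) weight 1/28
  (Z=2, Y=3, X=0, W=3) weight 1/27
  (Z=3, Y=2, X=1, W=2) weight 1/28
  (Z=3, Y=3, X=0, W=3) weight 1/27
Group by X:
  weight(X=0) = 2/27
  weight(X=1) = 1/14
Total weight = 2/27 + 1/14 = 55/378
P(X=0 | obs) = 2/27 / 55/378 = 28/55
P(X=1 | obs) = 1/14 / 55/378 = 27/55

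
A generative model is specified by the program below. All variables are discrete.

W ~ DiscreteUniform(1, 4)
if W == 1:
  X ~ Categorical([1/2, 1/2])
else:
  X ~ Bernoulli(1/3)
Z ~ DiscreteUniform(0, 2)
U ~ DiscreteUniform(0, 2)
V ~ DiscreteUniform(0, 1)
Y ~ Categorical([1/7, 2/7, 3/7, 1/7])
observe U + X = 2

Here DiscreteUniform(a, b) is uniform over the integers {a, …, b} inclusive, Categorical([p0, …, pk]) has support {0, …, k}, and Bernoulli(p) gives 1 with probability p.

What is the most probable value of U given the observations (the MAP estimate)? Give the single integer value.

argmax_v P(U = v | obs) = 2

Enumerate traces; 192 have nonzero weight after conditioning:
  (W=1, X=0, Z=0, U=2, V=0, Y=0) weight 1/1008
  (W=1, X=0, Z=0, U=2, V=0, Y=1) weight 1/504
  (W=1, X=0, Z=0, U=2, V=0, Y=2) weight 1/336
  (W=1, X=0, Z=0, U=2, V=0, Y=3) weight 1/1008
  (W=1, X=0, Z=0, U=2, V=1, Y=0) weight 1/1008
  (W=1, X=0, Z=0, U=2, V=1, Y=1) weight 1/504
  (W=1, X=0, Z=0, U=2, V=1, Y=2) weight 1/336
  (W=1, X=0, Z=0, U=2, V=1, Y=3) weight 1/1008
  (W=1, X=1, Z=0, U=1, V=0, Y=0) weight 1/1008
  … 183 more
Group by U:
  weight(U=1) = 1/8
  weight(U=2) = 5/24
Total weight = 1/8 + 5/24 = 1/3
P(U=1 | obs) = 1/8 / 1/3 = 3/8
P(U=2 | obs) = 5/24 / 1/3 = 5/8
argmax = 2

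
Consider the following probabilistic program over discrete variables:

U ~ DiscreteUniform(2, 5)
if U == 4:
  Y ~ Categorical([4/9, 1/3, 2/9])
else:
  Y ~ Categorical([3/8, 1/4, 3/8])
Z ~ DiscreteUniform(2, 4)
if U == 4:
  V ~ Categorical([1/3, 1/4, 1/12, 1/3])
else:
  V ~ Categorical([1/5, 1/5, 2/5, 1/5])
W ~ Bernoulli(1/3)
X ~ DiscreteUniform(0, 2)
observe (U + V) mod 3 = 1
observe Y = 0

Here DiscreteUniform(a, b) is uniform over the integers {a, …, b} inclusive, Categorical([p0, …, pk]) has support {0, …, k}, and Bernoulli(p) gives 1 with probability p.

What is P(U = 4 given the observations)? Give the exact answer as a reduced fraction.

Enumerate traces; 90 have nonzero weight after conditioning:
  (U=2, Y=0, Z=2, V=2, W=0, X=0) weight 1/360
  (U=2, Y=0, Z=2, V=2, W=0, X=1) weight 1/360
  (U=2, Y=0, Z=2, V=2, W=0, X=2) weight 1/360
  (U=2, Y=0, Z=2, V=2, W=1, X=0) weight 1/720
  (U=2, Y=0, Z=2, V=2, W=1, X=1) weight 1/720
  (U=2, Y=0, Z=2, V=2, W=1, X=2) weight 1/720
  (U=2, Y=0, Z=3, V=2, W=0, X=0) weight 1/360
  (U=2, Y=0, Z=3, V=2, W=0, X=1) weight 1/360
  (U=3, Y=0, Z=2, V=1, W=0, X=0) weight 1/720
  (U=4, Y=0, Z=2, V=0, W=0, X=0) weight 2/729
  … 80 more
Group by U:
  weight(U=2) = 3/80
  weight(U=3) = 3/160
  weight(U=4) = 2/27
  weight(U=5) = 3/80
Total weight = 3/80 + 3/160 + 2/27 + 3/80 = 145/864
P(U=2 | obs) = 3/80 / 145/864 = 162/725
P(U=3 | obs) = 3/160 / 145/864 = 81/725
P(U=4 | obs) = 2/27 / 145/864 = 64/145
P(U=5 | obs) = 3/80 / 145/864 = 162/725

P(U = 4 | obs) = 64/145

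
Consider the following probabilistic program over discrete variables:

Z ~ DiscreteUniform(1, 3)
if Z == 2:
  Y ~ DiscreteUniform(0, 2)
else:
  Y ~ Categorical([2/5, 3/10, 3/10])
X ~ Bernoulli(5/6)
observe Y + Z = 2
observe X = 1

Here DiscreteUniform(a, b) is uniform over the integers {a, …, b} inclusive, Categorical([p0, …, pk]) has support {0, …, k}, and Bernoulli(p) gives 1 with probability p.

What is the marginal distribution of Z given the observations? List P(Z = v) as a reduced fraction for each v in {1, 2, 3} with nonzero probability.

Enumerate traces; 2 have nonzero weight after conditioning:
  (Z=1, Y=1, X=1) weight 1/12
  (Z=2, Y=0, X=1) weight 5/54
Group by Z:
  weight(Z=1) = 1/12
  weight(Z=2) = 5/54
Total weight = 1/12 + 5/54 = 19/108
P(Z=1 | obs) = 1/12 / 19/108 = 9/19
P(Z=2 | obs) = 5/54 / 19/108 = 10/19

P(Z=1) = 9/19, P(Z=2) = 10/19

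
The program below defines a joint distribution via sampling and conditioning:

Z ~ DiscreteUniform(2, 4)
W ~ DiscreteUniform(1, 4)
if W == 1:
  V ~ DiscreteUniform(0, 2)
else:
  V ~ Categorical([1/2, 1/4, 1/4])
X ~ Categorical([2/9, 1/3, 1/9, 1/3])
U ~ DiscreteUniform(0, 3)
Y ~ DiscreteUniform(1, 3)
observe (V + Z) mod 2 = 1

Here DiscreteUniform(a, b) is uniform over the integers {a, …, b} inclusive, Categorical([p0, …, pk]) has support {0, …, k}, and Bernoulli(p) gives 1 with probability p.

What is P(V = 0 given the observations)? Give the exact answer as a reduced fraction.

Enumerate traces; 768 have nonzero weight after conditioning:
  (Z=2, W=1, V=1, X=0, U=0, Y=1) weight 1/1944
  (Z=2, W=1, V=1, X=0, U=0, Y=2) weight 1/1944
  (Z=2, W=1, V=1, X=0, U=0, Y=3) weight 1/1944
  (Z=2, W=1, V=1, X=0, U=1, Y=1) weight 1/1944
  (Z=2, W=1, V=1, X=0, U=1, Y=2) weight 1/1944
  (Z=2, W=1, V=1, X=0, U=1, Y=3) weight 1/1944
  (Z=2, W=1, V=1, X=0, U=2, Y=1) weight 1/1944
  (Z=2, W=1, V=1, X=0, U=2, Y=2) weight 1/1944
  (Z=3, W=1, V=0, X=0, U=0, Y=1) weight 1/1944
  (Z=3, W=1, V=2, X=0, U=0, Y=1) weight 1/1944
  … 758 more
Group by V:
  weight(V=0) = 11/72
  weight(V=1) = 13/72
  weight(V=2) = 13/144
Total weight = 11/72 + 13/72 + 13/144 = 61/144
P(V=0 | obs) = 11/72 / 61/144 = 22/61
P(V=1 | obs) = 13/72 / 61/144 = 26/61
P(V=2 | obs) = 13/144 / 61/144 = 13/61

P(V = 0 | obs) = 22/61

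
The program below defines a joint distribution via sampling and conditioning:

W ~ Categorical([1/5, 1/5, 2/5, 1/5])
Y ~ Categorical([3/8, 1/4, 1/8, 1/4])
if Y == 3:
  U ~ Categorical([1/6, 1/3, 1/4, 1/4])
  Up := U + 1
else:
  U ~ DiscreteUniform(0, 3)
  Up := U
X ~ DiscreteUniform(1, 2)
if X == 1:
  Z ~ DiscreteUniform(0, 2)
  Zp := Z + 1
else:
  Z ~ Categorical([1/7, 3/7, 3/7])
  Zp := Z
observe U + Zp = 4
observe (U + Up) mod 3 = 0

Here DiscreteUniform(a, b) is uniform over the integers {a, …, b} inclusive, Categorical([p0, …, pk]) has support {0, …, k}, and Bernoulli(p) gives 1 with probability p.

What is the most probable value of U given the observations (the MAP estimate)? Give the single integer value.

Enumerate traces; 28 have nonzero weight after conditioning:
  (W=0, Y=0, U=3, X=1, Z=0) weight 1/320
  (W=0, Y=0, U=3, X=2, Z=1) weight 9/2240
  (W=0, Y=1, U=3, X=1, Z=0) weight 1/480
  (W=0, Y=1, U=3, X=2, Z=1) weight 3/1120
  (W=0, Y=2, U=3, X=1, Z=0) weight 1/960
  (W=0, Y=2, U=3, X=2, Z=1) weight 3/2240
  (W=0, Y=3, U=1, X=1, Z=2) weight 1/360
  (W=1, Y=0, U=3, X=1, Z=0) weight 1/320
  … 20 more
Group by U:
  weight(U=1) = 1/72
  weight(U=3) = 1/14
Total weight = 1/72 + 1/14 = 43/504
P(U=1 | obs) = 1/72 / 43/504 = 7/43
P(U=3 | obs) = 1/14 / 43/504 = 36/43
argmax = 3

argmax_v P(U = v | obs) = 3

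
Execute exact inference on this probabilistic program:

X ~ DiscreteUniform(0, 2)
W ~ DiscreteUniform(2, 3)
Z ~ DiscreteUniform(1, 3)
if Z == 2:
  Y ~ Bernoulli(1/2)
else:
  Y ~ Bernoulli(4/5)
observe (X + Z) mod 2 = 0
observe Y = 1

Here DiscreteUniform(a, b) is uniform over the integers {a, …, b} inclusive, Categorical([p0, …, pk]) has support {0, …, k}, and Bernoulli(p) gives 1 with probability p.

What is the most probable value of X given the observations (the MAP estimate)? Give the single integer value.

Enumerate traces; 8 have nonzero weight after conditioning:
  (X=0, W=2, Z=2, Y=1) weight 1/36
  (X=0, W=3, Z=2, Y=1) weight 1/36
  (X=1, W=2, Z=1, Y=1) weight 2/45
  (X=1, W=2, Z=3, Y=1) weight 2/45
  (X=1, W=3, Z=1, Y=1) weight 2/45
  (X=1, W=3, Z=3, Y=1) weight 2/45
  (X=2, W=2, Z=2, Y=1) weight 1/36
  (X=2, W=3, Z=2, Y=1) weight 1/36
Group by X:
  weight(X=0) = 1/18
  weight(X=1) = 8/45
  weight(X=2) = 1/18
Total weight = 1/18 + 8/45 + 1/18 = 13/45
P(X=0 | obs) = 1/18 / 13/45 = 5/26
P(X=1 | obs) = 8/45 / 13/45 = 8/13
P(X=2 | obs) = 1/18 / 13/45 = 5/26
argmax = 1

argmax_v P(X = v | obs) = 1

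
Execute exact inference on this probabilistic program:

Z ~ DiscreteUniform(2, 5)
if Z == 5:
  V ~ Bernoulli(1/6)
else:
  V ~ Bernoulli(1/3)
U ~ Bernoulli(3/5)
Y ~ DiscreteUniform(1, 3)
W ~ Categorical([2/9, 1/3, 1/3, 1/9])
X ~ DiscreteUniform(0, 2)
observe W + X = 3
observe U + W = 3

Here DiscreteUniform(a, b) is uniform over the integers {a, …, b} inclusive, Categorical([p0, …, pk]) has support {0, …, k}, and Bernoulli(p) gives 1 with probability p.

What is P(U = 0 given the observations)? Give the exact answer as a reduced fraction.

P(U = 0 | obs) = 2/11

Enumerate traces; 48 have nonzero weight after conditioning:
  (Z=2, V=0, U=0, Y=1, W=3, X=0) weight 1/1215
  (Z=2, V=0, U=0, Y=2, W=3, X=0) weight 1/1215
  (Z=2, V=0, U=0, Y=3, W=3, X=0) weight 1/1215
  (Z=2, V=0, U=1, Y=1, W=2, X=1) weight 1/270
  (Z=2, V=0, U=1, Y=2, W=2, X=1) weight 1/270
  (Z=2, V=0, U=1, Y=3, W=2, X=1) weight 1/270
  (Z=2, V=1, U=0, Y=1, W=3, X=0) weight 1/2430
  (Z=2, V=1, U=0, Y=2, W=3, X=0) weight 1/2430
  … 40 more
Group by U:
  weight(U=0) = 2/135
  weight(U=1) = 1/15
Total weight = 2/135 + 1/15 = 11/135
P(U=0 | obs) = 2/135 / 11/135 = 2/11
P(U=1 | obs) = 1/15 / 11/135 = 9/11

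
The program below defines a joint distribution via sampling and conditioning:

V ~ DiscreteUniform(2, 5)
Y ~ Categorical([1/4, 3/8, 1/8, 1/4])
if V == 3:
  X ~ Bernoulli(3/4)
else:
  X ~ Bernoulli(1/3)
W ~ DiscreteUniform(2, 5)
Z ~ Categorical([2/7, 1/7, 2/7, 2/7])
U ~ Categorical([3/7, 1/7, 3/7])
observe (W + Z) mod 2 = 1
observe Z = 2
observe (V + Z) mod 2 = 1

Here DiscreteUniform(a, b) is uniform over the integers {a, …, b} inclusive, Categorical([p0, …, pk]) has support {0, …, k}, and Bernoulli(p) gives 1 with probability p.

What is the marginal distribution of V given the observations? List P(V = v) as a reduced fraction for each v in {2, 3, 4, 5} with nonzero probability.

P(V=3) = 1/2, P(V=5) = 1/2

Enumerate traces; 96 have nonzero weight after conditioning:
  (V=3, Y=0, X=0, W=3, Z=2, U=0) weight 3/6272
  (V=3, Y=0, X=0, W=3, Z=2, U=1) weight 1/6272
  (V=3, Y=0, X=0, W=3, Z=2, U=2) weight 3/6272
  (V=3, Y=0, X=0, W=5, Z=2, U=0) weight 3/6272
  (V=3, Y=0, X=0, W=5, Z=2, U=1) weight 1/6272
  (V=3, Y=0, X=0, W=5, Z=2, U=2) weight 3/6272
  (V=3, Y=0, X=1, W=3, Z=2, U=0) weight 9/6272
  (V=3, Y=0, X=1, W=3, Z=2, U=1) weight 3/6272
  (V=5, Y=0, X=0, W=3, Z=2, U=0) weight 1/784
  … 87 more
Group by V:
  weight(V=3) = 1/28
  weight(V=5) = 1/28
Total weight = 1/28 + 1/28 = 1/14
P(V=3 | obs) = 1/28 / 1/14 = 1/2
P(V=5 | obs) = 1/28 / 1/14 = 1/2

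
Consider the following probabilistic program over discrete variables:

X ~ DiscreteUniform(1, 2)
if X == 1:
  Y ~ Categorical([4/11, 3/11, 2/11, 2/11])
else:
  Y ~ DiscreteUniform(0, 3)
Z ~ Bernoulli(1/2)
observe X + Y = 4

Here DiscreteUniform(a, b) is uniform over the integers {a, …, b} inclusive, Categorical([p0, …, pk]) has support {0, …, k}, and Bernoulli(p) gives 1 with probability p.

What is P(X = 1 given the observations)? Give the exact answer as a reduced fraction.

Enumerate traces; 4 have nonzero weight after conditioning:
  (X=1, Y=3, Z=0) weight 1/22
  (X=1, Y=3, Z=1) weight 1/22
  (X=2, Y=2, Z=0) weight 1/16
  (X=2, Y=2, Z=1) weight 1/16
Group by X:
  weight(X=1) = 1/11
  weight(X=2) = 1/8
Total weight = 1/11 + 1/8 = 19/88
P(X=1 | obs) = 1/11 / 19/88 = 8/19
P(X=2 | obs) = 1/8 / 19/88 = 11/19

P(X = 1 | obs) = 8/19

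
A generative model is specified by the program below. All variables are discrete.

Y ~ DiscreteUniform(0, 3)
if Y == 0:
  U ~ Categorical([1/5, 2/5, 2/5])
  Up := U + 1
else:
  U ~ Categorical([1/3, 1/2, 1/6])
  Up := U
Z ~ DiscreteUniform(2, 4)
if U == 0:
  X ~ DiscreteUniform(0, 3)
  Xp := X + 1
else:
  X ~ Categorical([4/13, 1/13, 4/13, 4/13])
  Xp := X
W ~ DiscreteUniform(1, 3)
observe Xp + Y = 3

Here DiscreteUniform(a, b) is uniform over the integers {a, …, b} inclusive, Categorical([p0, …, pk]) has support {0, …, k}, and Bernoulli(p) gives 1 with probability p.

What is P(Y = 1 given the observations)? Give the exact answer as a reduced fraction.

Enumerate traces; 99 have nonzero weight after conditioning:
  (Y=0, U=0, Z=2, X=2, W=1) weight 1/720
  (Y=0, U=0, Z=2, X=2, W=2) weight 1/720
  (Y=0, U=0, Z=2, X=2, W=3) weight 1/720
  (Y=0, U=0, Z=3, X=2, W=1) weight 1/720
  (Y=0, U=0, Z=3, X=2, W=2) weight 1/720
  (Y=0, U=0, Z=3, X=2, W=3) weight 1/720
  (Y=0, U=0, Z=4, X=2, W=1) weight 1/720
  (Y=0, U=0, Z=4, X=2, W=2) weight 1/720
  (Y=1, U=0, Z=2, X=1, W=1) weight 1/432
  (Y=2, U=0, Z=2, X=0, W=1) weight 1/432
  … 89 more
Group by Y:
  weight(Y=0) = 77/1040
  weight(Y=1) = 15/208
  weight(Y=2) = 7/208
  weight(Y=3) = 2/39
Total weight = 77/1040 + 15/208 + 7/208 + 2/39 = 721/3120
P(Y=0 | obs) = 77/1040 / 721/3120 = 33/103
P(Y=1 | obs) = 15/208 / 721/3120 = 225/721
P(Y=2 | obs) = 7/208 / 721/3120 = 15/103
P(Y=3 | obs) = 2/39 / 721/3120 = 160/721

P(Y = 1 | obs) = 225/721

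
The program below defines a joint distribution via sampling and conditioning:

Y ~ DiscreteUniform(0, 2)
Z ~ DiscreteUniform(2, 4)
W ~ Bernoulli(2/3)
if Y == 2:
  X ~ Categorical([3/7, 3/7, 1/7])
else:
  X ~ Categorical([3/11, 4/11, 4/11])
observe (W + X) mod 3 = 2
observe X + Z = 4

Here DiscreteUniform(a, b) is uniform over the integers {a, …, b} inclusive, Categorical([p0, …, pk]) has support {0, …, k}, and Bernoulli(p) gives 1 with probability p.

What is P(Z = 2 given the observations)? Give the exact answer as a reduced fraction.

Enumerate traces; 6 have nonzero weight after conditioning:
  (Y=0, Z=2, W=0, X=2) weight 4/297
  (Y=0, Z=3, W=1, X=1) weight 8/297
  (Y=1, Z=2, W=0, X=2) weight 4/297
  (Y=1, Z=3, W=1, X=1) weight 8/297
  (Y=2, Z=2, W=0, X=2) weight 1/189
  (Y=2, Z=3, W=1, X=1) weight 2/63
Group by Z:
  weight(Z=2) = 67/2079
  weight(Z=3) = 178/2079
Total weight = 67/2079 + 178/2079 = 35/297
P(Z=2 | obs) = 67/2079 / 35/297 = 67/245
P(Z=3 | obs) = 178/2079 / 35/297 = 178/245

P(Z = 2 | obs) = 67/245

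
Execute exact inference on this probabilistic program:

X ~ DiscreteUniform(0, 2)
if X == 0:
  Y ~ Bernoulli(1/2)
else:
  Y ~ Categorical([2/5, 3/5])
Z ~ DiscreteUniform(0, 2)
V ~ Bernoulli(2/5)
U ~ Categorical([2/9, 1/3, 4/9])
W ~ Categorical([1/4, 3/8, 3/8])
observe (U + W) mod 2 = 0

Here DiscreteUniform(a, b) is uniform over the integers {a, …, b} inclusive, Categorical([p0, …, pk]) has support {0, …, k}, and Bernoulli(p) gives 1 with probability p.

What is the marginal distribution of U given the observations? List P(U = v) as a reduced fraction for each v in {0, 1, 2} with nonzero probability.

Enumerate traces; 180 have nonzero weight after conditioning:
  (X=0, Y=0, Z=0, V=0, U=0, W=0) weight 1/540
  (X=0, Y=0, Z=0, V=0, U=0, W=2) weight 1/360
  (X=0, Y=0, Z=0, V=0, U=1, W=1) weight 1/240
  (X=0, Y=0, Z=0, V=0, U=2, W=0) weight 1/270
  (X=0, Y=0, Z=0, V=0, U=2, W=2) weight 1/180
  (X=0, Y=0, Z=0, V=1, U=0, W=0) weight 1/810
  (X=0, Y=0, Z=0, V=1, U=0, W=2) weight 1/540
  (X=0, Y=0, Z=0, V=1, U=1, W=1) weight 1/360
  … 172 more
Group by U:
  weight(U=0) = 5/36
  weight(U=1) = 1/8
  weight(U=2) = 5/18
Total weight = 5/36 + 1/8 + 5/18 = 13/24
P(U=0 | obs) = 5/36 / 13/24 = 10/39
P(U=1 | obs) = 1/8 / 13/24 = 3/13
P(U=2 | obs) = 5/18 / 13/24 = 20/39

P(U=0) = 10/39, P(U=1) = 3/13, P(U=2) = 20/39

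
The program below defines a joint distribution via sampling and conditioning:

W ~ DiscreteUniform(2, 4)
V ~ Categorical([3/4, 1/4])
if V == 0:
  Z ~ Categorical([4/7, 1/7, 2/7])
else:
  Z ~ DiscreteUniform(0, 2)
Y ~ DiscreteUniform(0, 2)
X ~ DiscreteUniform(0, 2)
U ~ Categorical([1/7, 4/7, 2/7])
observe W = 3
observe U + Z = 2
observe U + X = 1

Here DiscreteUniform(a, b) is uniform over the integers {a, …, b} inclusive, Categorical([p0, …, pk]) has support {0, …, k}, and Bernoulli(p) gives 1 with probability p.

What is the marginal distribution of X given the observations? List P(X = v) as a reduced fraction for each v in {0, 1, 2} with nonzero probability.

P(X=0) = 64/89, P(X=1) = 25/89

Enumerate traces; 12 have nonzero weight after conditioning:
  (W=3, V=0, Z=1, Y=0, X=0, U=1) weight 1/441
  (W=3, V=0, Z=1, Y=1, X=0, U=1) weight 1/441
  (W=3, V=0, Z=1, Y=2, X=0, U=1) weight 1/441
  (W=3, V=0, Z=2, Y=0, X=1, U=0) weight 1/882
  (W=3, V=0, Z=2, Y=1, X=1, U=0) weight 1/882
  (W=3, V=0, Z=2, Y=2, X=1, U=0) weight 1/882
  (W=3, V=1, Z=1, Y=0, X=0, U=1) weight 1/567
  (W=3, V=1, Z=1, Y=1, X=0, U=1) weight 1/567
  … 4 more
Group by X:
  weight(X=0) = 16/1323
  weight(X=1) = 25/5292
Total weight = 16/1323 + 25/5292 = 89/5292
P(X=0 | obs) = 16/1323 / 89/5292 = 64/89
P(X=1 | obs) = 25/5292 / 89/5292 = 25/89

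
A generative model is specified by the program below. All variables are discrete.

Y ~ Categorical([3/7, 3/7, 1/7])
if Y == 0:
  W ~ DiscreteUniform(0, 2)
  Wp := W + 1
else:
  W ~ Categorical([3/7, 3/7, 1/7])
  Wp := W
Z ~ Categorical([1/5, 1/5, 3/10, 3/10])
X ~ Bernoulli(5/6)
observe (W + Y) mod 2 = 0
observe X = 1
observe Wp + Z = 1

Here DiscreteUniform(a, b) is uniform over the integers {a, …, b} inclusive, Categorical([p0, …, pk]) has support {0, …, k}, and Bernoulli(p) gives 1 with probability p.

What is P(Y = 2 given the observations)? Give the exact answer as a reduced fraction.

Enumerate traces; 3 have nonzero weight after conditioning:
  (Y=0, W=0, Z=0, X=1) weight 1/42
  (Y=1, W=1, Z=0, X=1) weight 3/98
  (Y=2, W=0, Z=1, X=1) weight 1/98
Group by Y:
  weight(Y=0) = 1/42
  weight(Y=1) = 3/98
  weight(Y=2) = 1/98
Total weight = 1/42 + 3/98 + 1/98 = 19/294
P(Y=0 | obs) = 1/42 / 19/294 = 7/19
P(Y=1 | obs) = 3/98 / 19/294 = 9/19
P(Y=2 | obs) = 1/98 / 19/294 = 3/19

P(Y = 2 | obs) = 3/19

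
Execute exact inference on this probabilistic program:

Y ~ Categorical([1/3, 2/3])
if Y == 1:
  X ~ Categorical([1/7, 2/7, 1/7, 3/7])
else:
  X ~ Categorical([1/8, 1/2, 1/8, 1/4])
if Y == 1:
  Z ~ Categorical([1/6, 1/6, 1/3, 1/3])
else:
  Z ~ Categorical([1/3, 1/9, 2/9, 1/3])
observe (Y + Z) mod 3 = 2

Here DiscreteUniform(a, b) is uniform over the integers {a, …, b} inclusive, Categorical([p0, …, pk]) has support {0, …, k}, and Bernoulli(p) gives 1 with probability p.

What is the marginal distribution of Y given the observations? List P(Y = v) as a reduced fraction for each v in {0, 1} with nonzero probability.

P(Y=0) = 2/5, P(Y=1) = 3/5

Enumerate traces; 8 have nonzero weight after conditioning:
  (Y=0, X=0, Z=2) weight 1/108
  (Y=0, X=1, Z=2) weight 1/27
  (Y=0, X=2, Z=2) weight 1/108
  (Y=0, X=3, Z=2) weight 1/54
  (Y=1, X=0, Z=1) weight 1/63
  (Y=1, X=1, Z=1) weight 2/63
  (Y=1, X=2, Z=1) weight 1/63
  (Y=1, X=3, Z=1) weight 1/21
Group by Y:
  weight(Y=0) = 2/27
  weight(Y=1) = 1/9
Total weight = 2/27 + 1/9 = 5/27
P(Y=0 | obs) = 2/27 / 5/27 = 2/5
P(Y=1 | obs) = 1/9 / 5/27 = 3/5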